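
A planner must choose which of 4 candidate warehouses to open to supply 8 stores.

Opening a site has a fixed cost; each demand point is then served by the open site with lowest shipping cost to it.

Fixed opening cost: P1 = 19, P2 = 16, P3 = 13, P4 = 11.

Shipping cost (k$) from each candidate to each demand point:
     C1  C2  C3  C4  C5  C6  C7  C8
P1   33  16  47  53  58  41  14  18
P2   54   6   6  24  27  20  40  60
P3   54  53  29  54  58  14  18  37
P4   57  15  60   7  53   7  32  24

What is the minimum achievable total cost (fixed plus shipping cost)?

164

Open {P1, P2, P4}: assign each demand point to its cheapest open site.
  C1→P1 33, C2→P2 6, C3→P2 6, C4→P4 7, C5→P2 27, C6→P4 7, C7→P1 14, C8→P1 18
  shipping cost 118, fixed 46 → total 164.
Compare {P1, P2, P3, P4}: shipping cost 118 + fixed 59 = 177.
Compare {P1, P2}: shipping cost 148 + fixed 35 = 183.
Compare {P2, P3, P4}: shipping cost 149 + fixed 40 = 189.
All other subsets cost ≥ 177. Minimum total cost: 164.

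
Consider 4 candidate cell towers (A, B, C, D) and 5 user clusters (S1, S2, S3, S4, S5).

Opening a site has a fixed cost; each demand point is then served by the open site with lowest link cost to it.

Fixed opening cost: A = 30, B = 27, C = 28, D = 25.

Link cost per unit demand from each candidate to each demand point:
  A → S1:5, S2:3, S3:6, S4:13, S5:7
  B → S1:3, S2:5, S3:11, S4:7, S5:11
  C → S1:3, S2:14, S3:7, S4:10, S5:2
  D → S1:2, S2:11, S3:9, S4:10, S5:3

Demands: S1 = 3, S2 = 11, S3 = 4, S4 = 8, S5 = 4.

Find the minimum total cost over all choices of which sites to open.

Open {A, B}: assign each demand point to its cheapest open site.
  S1→B 3×3=9, S2→A 11×3=33, S3→A 4×6=24, S4→B 8×7=56, S5→A 4×7=28
  link cost 150, fixed 57 → total 207.
Compare {A, D}: link cost 155 + fixed 55 = 210.
Compare {B, C}: link cost 156 + fixed 55 = 211.
Compare {A, C}: link cost 154 + fixed 58 = 212.
All other subsets cost ≥ 210. Minimum total cost: 207.

207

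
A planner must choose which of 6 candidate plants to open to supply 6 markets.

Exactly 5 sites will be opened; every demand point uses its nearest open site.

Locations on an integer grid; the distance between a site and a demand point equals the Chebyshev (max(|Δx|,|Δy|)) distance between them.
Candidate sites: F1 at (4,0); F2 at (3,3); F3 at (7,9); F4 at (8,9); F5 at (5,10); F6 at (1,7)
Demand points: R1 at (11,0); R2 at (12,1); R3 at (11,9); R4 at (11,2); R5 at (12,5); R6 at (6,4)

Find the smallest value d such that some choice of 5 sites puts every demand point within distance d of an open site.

8

Open {F1, F2, F3, F4, F5}.
  Farthest demand point is R2 at distance 8 (to F1); all others are ≤ 8.
With {F1, F2, F3, F4, F6} the worst case is 8.
With {F1, F2, F3, F5, F6} the worst case is 8.
No size-5 selection achieves below 8.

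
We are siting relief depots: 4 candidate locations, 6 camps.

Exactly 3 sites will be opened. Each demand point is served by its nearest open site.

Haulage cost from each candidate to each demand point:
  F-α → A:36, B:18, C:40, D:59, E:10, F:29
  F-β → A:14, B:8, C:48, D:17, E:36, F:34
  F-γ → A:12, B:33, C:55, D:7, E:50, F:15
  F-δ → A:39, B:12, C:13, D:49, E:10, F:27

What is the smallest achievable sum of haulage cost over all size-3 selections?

65

Open {F-β, F-γ, F-δ}.
  A→F-γ 12, B→F-β 8, C→F-δ 13, D→F-γ 7, E→F-δ 10, F→F-γ 15  ⇒ total 65.
Compare {F-α, F-γ, F-δ}: total 69.
Compare {F-α, F-β, F-δ}: total 89.
No size-3 selection does better; minimum is 65.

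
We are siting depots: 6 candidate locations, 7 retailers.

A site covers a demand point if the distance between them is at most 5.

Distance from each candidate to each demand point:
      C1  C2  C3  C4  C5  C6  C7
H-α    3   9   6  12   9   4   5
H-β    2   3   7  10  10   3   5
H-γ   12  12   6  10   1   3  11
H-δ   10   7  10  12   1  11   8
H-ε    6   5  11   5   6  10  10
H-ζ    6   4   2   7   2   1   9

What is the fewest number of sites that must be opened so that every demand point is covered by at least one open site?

Coverage sets (demand points within 5 of each site):
  H-α: {C1, C6, C7}
  H-β: {C1, C2, C6, C7}
  H-γ: {C5, C6}
  H-δ: {C5}
  H-ε: {C2, C4}
  H-ζ: {C2, C3, C5, C6}
No 2 sites suffice: every size-2 union leaves at least one demand point uncovered.
But {H-α, H-ε, H-ζ} covers everything, so the minimum is 3.

3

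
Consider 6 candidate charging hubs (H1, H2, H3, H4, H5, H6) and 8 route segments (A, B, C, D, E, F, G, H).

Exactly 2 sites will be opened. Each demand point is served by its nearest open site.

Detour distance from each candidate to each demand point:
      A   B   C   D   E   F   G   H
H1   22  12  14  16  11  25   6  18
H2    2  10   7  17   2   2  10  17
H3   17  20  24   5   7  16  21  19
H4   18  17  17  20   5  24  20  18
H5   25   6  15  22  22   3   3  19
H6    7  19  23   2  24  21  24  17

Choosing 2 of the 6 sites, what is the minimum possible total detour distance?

52

Open {H2, H6}.
  A→H2 2, B→H2 10, C→H2 7, D→H6 2, E→H2 2, F→H2 2, G→H2 10, H→H2 17  ⇒ total 52.
Compare {H2, H3}: total 55.
Compare {H2, H5}: total 56.
No size-2 selection does better; minimum is 52.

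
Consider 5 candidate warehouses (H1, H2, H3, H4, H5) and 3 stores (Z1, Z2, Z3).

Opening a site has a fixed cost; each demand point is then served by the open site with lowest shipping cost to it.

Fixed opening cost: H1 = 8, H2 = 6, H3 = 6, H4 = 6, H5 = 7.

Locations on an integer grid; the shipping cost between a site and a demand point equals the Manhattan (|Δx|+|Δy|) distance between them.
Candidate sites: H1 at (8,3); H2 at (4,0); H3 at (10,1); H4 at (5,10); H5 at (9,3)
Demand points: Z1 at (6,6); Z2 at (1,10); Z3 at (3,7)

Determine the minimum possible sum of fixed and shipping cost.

Open {H4}: assign each demand point to its cheapest open site.
  Z1→H4 5, Z2→H4 4, Z3→H4 5
  shipping cost 14, fixed 6 → total 20.
Compare {H2, H4}: shipping cost 14 + fixed 12 = 26.
Compare {H3, H4}: shipping cost 14 + fixed 12 = 26.
Compare {H4, H5}: shipping cost 14 + fixed 13 = 27.
All other subsets cost ≥ 26. Minimum total cost: 20.

20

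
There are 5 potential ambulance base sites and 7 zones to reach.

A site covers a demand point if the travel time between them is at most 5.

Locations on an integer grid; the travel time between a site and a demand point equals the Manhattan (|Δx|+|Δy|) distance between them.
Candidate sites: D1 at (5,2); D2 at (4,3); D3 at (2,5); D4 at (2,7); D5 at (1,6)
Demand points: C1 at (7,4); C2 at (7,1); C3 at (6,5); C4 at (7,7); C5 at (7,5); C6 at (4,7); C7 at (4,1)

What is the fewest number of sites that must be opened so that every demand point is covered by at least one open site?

Coverage sets (demand points within 5 of each site):
  D1: {C1, C2, C3, C5, C7}
  D2: {C1, C2, C3, C5, C6, C7}
  D3: {C3, C5, C6}
  D4: {C4, C6}
  D5: {C6}
No single site covers all 7 demand points.
But {D1, D4} covers everything, so the minimum is 2.

2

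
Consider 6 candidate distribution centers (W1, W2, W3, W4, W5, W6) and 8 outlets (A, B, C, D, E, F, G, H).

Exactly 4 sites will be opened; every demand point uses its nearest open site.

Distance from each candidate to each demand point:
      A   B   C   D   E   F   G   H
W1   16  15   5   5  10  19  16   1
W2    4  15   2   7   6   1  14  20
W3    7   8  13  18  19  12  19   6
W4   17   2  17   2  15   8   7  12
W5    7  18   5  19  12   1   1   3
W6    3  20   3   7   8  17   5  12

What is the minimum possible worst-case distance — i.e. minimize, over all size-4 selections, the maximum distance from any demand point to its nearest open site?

6

Open {W1, W2, W4, W5}.
  Farthest demand point is E at distance 6 (to W2); all others are ≤ 6.
With {W1, W2, W4, W6} the worst case is 6.
With {W2, W3, W4, W5} the worst case is 6.
No size-4 selection achieves below 6.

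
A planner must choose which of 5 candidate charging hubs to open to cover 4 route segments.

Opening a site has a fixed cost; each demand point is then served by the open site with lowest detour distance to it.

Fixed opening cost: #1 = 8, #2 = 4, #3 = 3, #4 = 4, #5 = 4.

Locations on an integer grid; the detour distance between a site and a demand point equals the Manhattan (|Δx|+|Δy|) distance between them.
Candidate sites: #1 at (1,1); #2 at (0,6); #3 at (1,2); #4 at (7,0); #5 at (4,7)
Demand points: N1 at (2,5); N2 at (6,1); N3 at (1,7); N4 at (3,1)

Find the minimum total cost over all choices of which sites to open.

Open {#2, #4}: assign each demand point to its cheapest open site.
  N1→#2 3, N2→#4 2, N3→#2 2, N4→#4 5
  detour distance 12, fixed 8 → total 20.
Compare {#3}: detour distance 18 + fixed 3 = 21.
Compare {#2, #3}: detour distance 14 + fixed 7 = 21.
Compare {#3, #4}: detour distance 14 + fixed 7 = 21.
All other subsets cost ≥ 21. Minimum total cost: 20.

20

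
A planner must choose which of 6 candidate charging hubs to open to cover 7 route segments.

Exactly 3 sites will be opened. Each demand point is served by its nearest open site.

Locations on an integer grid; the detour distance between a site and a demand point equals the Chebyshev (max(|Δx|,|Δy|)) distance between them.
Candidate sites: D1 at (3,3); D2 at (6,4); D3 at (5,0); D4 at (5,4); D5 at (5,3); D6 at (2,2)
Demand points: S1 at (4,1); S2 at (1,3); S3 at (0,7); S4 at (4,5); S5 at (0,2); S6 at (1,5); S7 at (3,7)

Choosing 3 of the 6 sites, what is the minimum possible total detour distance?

15

Open {D1, D4, D6}.
  S1→D1 2, S2→D6 1, S3→D1 4, S4→D4 1, S5→D6 2, S6→D1 2, S7→D4 3  ⇒ total 15.
Compare {D1, D2, D6}: total 16.
Compare {D1, D3, D4}: total 16.
No size-3 selection does better; minimum is 15.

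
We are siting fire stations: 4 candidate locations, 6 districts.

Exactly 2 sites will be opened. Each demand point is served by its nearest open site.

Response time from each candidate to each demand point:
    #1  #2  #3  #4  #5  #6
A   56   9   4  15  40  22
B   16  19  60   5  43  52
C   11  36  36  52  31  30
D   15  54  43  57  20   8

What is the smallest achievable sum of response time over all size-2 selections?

71

Open {A, D}.
  #1→D 15, #2→A 9, #3→A 4, #4→A 15, #5→D 20, #6→D 8  ⇒ total 71.
Compare {A, C}: total 92.
Compare {A, B}: total 96.
No size-2 selection does better; minimum is 71.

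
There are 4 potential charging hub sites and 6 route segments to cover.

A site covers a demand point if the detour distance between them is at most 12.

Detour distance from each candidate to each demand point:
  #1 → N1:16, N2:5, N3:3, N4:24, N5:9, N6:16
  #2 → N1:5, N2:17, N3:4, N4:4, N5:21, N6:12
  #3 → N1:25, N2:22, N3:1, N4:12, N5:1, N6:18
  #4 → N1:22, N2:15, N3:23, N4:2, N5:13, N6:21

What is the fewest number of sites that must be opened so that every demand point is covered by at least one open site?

2

Coverage sets (demand points within 12 of each site):
  #1: {N2, N3, N5}
  #2: {N1, N3, N4, N6}
  #3: {N3, N4, N5}
  #4: {N4}
No single site covers all 6 demand points.
But {#1, #2} covers everything, so the minimum is 2.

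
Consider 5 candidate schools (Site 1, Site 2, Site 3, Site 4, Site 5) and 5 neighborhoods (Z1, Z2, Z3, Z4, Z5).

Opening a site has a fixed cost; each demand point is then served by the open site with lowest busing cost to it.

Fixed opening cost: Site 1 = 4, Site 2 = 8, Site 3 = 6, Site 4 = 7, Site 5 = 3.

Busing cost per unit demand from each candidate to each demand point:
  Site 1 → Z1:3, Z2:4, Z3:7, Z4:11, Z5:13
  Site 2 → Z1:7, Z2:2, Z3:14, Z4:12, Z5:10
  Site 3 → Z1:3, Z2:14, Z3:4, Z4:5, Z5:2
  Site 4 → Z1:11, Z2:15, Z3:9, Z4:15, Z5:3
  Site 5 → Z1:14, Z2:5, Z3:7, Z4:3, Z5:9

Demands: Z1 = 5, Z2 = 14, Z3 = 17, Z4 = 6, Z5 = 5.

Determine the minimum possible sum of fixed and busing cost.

Open {Site 2, Site 3, Site 5}: assign each demand point to its cheapest open site.
  Z1→Site 3 5×3=15, Z2→Site 2 14×2=28, Z3→Site 3 17×4=68, Z4→Site 5 6×3=18, Z5→Site 3 5×2=10
  busing cost 139, fixed 17 → total 156.
Compare {Site 1, Site 2, Site 3, Site 5}: busing cost 139 + fixed 21 = 160.
Compare {Site 2, Site 3, Site 4, Site 5}: busing cost 139 + fixed 24 = 163.
Compare {Site 2, Site 3}: busing cost 151 + fixed 14 = 165.
All other subsets cost ≥ 160. Minimum total cost: 156.

156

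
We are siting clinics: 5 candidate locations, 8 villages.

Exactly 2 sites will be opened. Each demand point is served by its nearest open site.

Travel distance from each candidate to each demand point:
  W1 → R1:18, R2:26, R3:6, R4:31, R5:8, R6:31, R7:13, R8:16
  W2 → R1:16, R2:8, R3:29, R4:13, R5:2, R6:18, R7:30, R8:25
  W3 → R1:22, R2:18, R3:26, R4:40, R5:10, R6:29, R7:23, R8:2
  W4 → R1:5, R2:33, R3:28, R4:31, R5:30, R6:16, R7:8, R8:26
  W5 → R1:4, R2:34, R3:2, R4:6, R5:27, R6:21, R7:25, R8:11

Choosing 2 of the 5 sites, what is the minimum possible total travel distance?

76

Open {W2, W5}.
  R1→W5 4, R2→W2 8, R3→W5 2, R4→W5 6, R5→W2 2, R6→W2 18, R7→W5 25, R8→W5 11  ⇒ total 76.
Compare {W3, W5}: total 86.
Compare {W1, W5}: total 91.
No size-2 selection does better; minimum is 76.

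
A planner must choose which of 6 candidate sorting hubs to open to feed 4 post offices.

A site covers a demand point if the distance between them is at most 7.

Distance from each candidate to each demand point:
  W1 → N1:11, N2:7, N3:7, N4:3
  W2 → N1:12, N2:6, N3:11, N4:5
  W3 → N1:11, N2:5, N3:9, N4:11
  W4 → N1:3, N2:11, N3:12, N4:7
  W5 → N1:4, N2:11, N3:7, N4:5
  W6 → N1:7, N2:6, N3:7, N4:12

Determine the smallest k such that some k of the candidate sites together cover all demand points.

Coverage sets (demand points within 7 of each site):
  W1: {N2, N3, N4}
  W2: {N2, N4}
  W3: {N2}
  W4: {N1, N4}
  W5: {N1, N3, N4}
  W6: {N1, N2, N3}
No single site covers all 4 demand points.
But {W1, W4} covers everything, so the minimum is 2.

2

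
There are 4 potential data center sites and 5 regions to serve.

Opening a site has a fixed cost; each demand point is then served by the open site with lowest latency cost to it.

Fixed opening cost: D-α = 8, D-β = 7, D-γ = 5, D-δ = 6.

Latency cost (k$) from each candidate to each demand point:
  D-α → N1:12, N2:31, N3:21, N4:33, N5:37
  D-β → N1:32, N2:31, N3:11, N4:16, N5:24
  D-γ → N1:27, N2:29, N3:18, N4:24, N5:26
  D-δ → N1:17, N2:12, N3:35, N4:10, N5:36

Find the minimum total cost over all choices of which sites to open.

Open {D-β, D-δ}: assign each demand point to its cheapest open site.
  N1→D-δ 17, N2→D-δ 12, N3→D-β 11, N4→D-δ 10, N5→D-β 24
  latency cost 74, fixed 13 → total 87.
Compare {D-α, D-β, D-δ}: latency cost 69 + fixed 21 = 90.
Compare {D-β, D-γ, D-δ}: latency cost 74 + fixed 18 = 92.
Compare {D-γ, D-δ}: latency cost 83 + fixed 11 = 94.
All other subsets cost ≥ 90. Minimum total cost: 87.

87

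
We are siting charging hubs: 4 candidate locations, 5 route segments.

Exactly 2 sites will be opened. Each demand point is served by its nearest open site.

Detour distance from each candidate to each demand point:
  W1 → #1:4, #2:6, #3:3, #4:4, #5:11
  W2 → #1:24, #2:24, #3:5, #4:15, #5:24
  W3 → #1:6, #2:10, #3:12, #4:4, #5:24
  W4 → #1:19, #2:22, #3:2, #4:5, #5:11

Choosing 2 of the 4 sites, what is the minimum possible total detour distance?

27

Open {W1, W4}.
  #1→W1 4, #2→W1 6, #3→W4 2, #4→W1 4, #5→W1 11  ⇒ total 27.
Compare {W1, W2}: total 28.
Compare {W1, W3}: total 28.
No size-2 selection does better; minimum is 27.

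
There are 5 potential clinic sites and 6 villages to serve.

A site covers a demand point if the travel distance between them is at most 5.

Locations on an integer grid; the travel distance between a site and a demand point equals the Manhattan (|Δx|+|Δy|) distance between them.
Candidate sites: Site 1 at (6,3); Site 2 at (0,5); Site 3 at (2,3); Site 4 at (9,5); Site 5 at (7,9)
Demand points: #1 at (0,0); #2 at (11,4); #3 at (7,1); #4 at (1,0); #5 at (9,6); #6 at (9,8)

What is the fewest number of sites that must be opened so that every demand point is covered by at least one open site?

3

Coverage sets (demand points within 5 of each site):
  Site 1: {#3}
  Site 2: {#1}
  Site 3: {#1, #4}
  Site 4: {#2, #5, #6}
  Site 5: {#5, #6}
No 2 sites suffice: every size-2 union leaves at least one demand point uncovered.
But {Site 1, Site 3, Site 4} covers everything, so the minimum is 3.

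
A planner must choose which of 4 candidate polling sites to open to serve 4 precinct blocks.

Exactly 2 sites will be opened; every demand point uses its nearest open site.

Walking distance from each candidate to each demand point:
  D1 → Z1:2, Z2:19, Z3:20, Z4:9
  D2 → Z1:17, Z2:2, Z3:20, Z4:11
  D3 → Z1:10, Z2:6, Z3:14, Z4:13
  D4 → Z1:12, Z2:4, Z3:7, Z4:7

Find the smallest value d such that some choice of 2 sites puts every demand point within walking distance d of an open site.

7

Open {D1, D4}.
  Farthest demand point is Z3 at walking distance 7 (to D4); all others are ≤ 7.
With {D3, D4} the worst case is 10.
With {D2, D4} the worst case is 12.
No size-2 selection achieves below 7.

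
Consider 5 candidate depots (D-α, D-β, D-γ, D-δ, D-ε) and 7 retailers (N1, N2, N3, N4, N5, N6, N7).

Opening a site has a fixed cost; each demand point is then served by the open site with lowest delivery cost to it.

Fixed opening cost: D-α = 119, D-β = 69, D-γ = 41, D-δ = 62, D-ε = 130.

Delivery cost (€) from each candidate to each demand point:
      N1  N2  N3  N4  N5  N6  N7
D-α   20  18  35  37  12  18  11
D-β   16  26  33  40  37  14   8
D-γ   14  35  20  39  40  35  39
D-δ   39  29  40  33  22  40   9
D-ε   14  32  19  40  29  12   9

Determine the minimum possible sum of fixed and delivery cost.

243

Open {D-β}: assign each demand point to its cheapest open site.
  N1→D-β 16, N2→D-β 26, N3→D-β 33, N4→D-β 40, N5→D-β 37, N6→D-β 14, N7→D-β 8
  delivery cost 174, fixed 69 → total 243.
Compare {D-γ}: delivery cost 222 + fixed 41 = 263.
Compare {D-γ, D-δ}: delivery cost 162 + fixed 103 = 265.
Compare {D-β, D-γ}: delivery cost 158 + fixed 110 = 268.
All other subsets cost ≥ 263. Minimum total cost: 243.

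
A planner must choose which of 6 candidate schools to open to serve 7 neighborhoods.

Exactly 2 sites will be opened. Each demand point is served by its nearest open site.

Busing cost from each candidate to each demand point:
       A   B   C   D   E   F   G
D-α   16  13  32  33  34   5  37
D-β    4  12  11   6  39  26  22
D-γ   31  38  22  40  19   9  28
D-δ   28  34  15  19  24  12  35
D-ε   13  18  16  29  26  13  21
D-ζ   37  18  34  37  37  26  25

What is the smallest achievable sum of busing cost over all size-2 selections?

Open {D-β, D-γ}.
  A→D-β 4, B→D-β 12, C→D-β 11, D→D-β 6, E→D-γ 19, F→D-γ 9, G→D-β 22  ⇒ total 83.
Compare {D-β, D-δ}: total 91.
Compare {D-β, D-ε}: total 93.
No size-2 selection does better; minimum is 83.

83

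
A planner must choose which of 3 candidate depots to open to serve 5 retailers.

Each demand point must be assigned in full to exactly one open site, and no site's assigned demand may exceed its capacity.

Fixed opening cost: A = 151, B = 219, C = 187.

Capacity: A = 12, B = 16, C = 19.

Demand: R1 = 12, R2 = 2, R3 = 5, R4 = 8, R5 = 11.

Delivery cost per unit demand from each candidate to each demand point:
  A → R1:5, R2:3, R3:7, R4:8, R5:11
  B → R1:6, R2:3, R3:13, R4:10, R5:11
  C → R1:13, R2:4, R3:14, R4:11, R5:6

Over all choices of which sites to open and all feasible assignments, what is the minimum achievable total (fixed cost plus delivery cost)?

824

Open {A, B, C}; cheapest assignment that respects the capacities:
  A (cap 12, load 7): R2, R3 — cost 2×3 + 5×7 = 41
  B (cap 16, load 12): R1 — cost 12×6 = 72
  C (cap 19, load 19): R4, R5 — cost 8×11 + 11×6 = 154
  Shipping 267, fixed 557 → total 824.
  Any other capacity-feasible assignment to {A, B, C} ships for at least 267.
Total demand is 38 and no other set of sites has combined capacity ≥ 38, so {A, B, C} is the only feasible choice of open sites. Minimum: 824.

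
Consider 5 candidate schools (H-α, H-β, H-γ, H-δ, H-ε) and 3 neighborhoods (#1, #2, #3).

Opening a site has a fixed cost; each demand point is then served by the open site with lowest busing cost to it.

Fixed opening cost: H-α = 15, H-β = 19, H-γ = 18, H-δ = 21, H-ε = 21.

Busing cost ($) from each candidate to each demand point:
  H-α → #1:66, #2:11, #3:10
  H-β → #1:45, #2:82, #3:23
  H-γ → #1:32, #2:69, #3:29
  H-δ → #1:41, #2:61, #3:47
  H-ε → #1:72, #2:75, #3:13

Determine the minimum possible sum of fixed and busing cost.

86

Open {H-α, H-γ}: assign each demand point to its cheapest open site.
  #1→H-γ 32, #2→H-α 11, #3→H-α 10
  busing cost 53, fixed 33 → total 86.
Compare {H-α, H-δ}: busing cost 62 + fixed 36 = 98.
Compare {H-α, H-β}: busing cost 66 + fixed 34 = 100.
Compare {H-α}: busing cost 87 + fixed 15 = 102.
All other subsets cost ≥ 98. Minimum total cost: 86.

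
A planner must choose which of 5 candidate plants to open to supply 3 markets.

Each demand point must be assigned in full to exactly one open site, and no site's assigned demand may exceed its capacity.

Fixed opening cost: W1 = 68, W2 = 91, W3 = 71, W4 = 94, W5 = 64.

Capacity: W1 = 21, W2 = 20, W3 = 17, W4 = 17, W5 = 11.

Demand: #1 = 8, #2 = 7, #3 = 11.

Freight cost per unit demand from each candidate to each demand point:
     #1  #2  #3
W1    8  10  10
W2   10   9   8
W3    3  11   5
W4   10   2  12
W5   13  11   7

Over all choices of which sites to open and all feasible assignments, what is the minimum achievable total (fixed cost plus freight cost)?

Open {W3, W5}; cheapest assignment that respects the capacities:
  W3 (cap 17, load 15): #1, #2 — cost 8×3 + 7×11 = 101
  W5 (cap 11, load 11): #3 — cost 11×7 = 77
  Shipping 178, fixed 135 → total 313.
  Any other capacity-feasible assignment to {W3, W5} ships for at least 178.
Compare {W3, W4}: its best feasible assignment gives total 314.
Compare {W1, W3}: its best feasible assignment gives total 328.
Every other set of open sites that can feasibly serve all demand totals ≥ 314 even under its best assignment. Minimum: 313.

313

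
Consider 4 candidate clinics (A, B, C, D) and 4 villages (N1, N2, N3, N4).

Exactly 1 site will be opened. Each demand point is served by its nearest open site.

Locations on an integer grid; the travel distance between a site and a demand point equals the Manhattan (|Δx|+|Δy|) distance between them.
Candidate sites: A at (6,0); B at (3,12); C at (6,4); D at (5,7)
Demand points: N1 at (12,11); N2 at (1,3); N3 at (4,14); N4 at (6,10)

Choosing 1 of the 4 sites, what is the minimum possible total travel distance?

Open {B}.
  N1→B 10, N2→B 11, N3→B 3, N4→B 5  ⇒ total 29.
Compare {D}: total 31.
Compare {C}: total 37.
No size-1 selection does better; minimum is 29.

29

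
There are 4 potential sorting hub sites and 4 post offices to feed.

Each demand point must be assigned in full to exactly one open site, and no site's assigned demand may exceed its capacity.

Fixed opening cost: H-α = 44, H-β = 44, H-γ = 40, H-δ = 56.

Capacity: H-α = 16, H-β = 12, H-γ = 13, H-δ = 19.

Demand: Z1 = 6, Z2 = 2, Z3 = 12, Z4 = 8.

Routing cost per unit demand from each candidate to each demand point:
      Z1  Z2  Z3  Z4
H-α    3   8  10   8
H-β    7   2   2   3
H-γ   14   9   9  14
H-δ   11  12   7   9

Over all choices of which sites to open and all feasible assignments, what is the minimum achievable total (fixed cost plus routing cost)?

210

Open {H-α, H-β}; cheapest assignment that respects the capacities:
  H-α (cap 16, load 16): Z1, Z2, Z4 — cost 6×3 + 2×8 + 8×8 = 98
  H-β (cap 12, load 12): Z3 — cost 12×2 = 24
  Shipping 122, fixed 88 → total 210.
  Any other capacity-feasible assignment to {H-α, H-β} ships for at least 122.
Compare {H-α, H-β, H-γ}: its best feasible assignment gives total 250.
Compare {H-α, H-β, H-δ}: its best feasible assignment gives total 266.
Every other set of open sites that can feasibly serve all demand totals ≥ 250 even under its best assignment. Minimum: 210.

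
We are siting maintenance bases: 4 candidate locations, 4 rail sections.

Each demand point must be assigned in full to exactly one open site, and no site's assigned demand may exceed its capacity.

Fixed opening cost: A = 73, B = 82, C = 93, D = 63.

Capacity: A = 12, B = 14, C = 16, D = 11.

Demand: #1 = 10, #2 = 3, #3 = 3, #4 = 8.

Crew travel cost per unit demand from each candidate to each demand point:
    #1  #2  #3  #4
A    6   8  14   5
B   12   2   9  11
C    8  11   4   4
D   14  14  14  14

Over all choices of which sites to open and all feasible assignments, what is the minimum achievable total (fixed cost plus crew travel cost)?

303

Open {A, C}; cheapest assignment that respects the capacities:
  A (cap 12, load 10): #1 — cost 10×6 = 60
  C (cap 16, load 14): #2, #3, #4 — cost 3×11 + 3×4 + 8×4 = 77
  Shipping 137, fixed 166 → total 303.
  Any other capacity-feasible assignment to {A, C} ships for at least 137.
Compare {A, B}: its best feasible assignment gives total 336.
Compare {B, C}: its best feasible assignment gives total 345.
Every other set of open sites that can feasibly serve all demand totals ≥ 336 even under its best assignment. Minimum: 303.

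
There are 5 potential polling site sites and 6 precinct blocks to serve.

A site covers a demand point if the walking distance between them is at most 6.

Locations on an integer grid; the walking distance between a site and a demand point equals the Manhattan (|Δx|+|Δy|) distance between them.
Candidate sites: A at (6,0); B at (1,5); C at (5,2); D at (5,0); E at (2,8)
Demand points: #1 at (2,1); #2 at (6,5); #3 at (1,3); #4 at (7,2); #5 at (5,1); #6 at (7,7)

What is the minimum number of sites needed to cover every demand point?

Coverage sets (demand points within 6 of each site):
  A: {#1, #2, #4, #5}
  B: {#1, #2, #3}
  C: {#1, #2, #3, #4, #5}
  D: {#1, #2, #4, #5}
  E: {#3, #6}
No single site covers all 6 demand points.
But {A, E} covers everything, so the minimum is 2.

2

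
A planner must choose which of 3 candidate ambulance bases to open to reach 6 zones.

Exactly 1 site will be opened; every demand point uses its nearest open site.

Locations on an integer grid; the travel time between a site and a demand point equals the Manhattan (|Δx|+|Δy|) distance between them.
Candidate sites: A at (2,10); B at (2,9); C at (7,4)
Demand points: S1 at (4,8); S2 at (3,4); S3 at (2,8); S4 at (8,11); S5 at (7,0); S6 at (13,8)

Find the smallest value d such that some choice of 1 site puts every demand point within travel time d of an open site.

Open {C}.
  Farthest demand point is S6 at travel time 10 (to C); all others are ≤ 10.
With {B} the worst case is 14.
With {A} the worst case is 15.
No size-1 selection achieves below 10.

10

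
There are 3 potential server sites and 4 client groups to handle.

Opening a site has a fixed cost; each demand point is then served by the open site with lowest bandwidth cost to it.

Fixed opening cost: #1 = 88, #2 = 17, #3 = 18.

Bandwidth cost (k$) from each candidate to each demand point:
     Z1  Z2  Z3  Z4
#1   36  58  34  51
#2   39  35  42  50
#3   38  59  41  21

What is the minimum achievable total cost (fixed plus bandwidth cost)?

Open {#2, #3}: assign each demand point to its cheapest open site.
  Z1→#3 38, Z2→#2 35, Z3→#3 41, Z4→#3 21
  bandwidth cost 135, fixed 35 → total 170.
Compare {#3}: bandwidth cost 159 + fixed 18 = 177.
Compare {#2}: bandwidth cost 166 + fixed 17 = 183.
Compare {#1, #2, #3}: bandwidth cost 126 + fixed 123 = 249.
All other subsets cost ≥ 177. Minimum total cost: 170.

170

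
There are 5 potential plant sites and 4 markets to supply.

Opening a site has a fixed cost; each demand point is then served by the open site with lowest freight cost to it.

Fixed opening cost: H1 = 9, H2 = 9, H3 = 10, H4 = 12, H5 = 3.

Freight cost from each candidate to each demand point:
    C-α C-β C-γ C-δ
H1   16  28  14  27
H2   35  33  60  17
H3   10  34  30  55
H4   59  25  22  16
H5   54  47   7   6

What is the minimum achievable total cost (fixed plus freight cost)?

Open {H1, H5}: assign each demand point to its cheapest open site.
  C-α→H1 16, C-β→H1 28, C-γ→H5 7, C-δ→H5 6
  freight cost 57, fixed 12 → total 69.
Compare {H3, H5}: freight cost 57 + fixed 13 = 70.
Compare {H1, H3, H5}: freight cost 51 + fixed 22 = 73.
Compare {H3, H4, H5}: freight cost 48 + fixed 25 = 73.
All other subsets cost ≥ 70. Minimum total cost: 69.

69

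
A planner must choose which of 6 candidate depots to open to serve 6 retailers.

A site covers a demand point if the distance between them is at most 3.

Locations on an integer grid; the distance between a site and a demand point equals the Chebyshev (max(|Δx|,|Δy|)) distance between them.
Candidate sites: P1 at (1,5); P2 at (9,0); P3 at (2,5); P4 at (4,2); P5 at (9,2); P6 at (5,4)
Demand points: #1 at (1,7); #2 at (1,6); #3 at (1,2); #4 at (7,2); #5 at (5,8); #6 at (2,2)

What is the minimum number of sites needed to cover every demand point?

2

Coverage sets (demand points within 3 of each site):
  P1: {#1, #2, #3, #6}
  P2: {#4}
  P3: {#1, #2, #3, #5, #6}
  P4: {#3, #4, #6}
  P5: {#4}
  P6: {#4, #6}
No single site covers all 6 demand points.
But {P2, P3} covers everything, so the minimum is 2.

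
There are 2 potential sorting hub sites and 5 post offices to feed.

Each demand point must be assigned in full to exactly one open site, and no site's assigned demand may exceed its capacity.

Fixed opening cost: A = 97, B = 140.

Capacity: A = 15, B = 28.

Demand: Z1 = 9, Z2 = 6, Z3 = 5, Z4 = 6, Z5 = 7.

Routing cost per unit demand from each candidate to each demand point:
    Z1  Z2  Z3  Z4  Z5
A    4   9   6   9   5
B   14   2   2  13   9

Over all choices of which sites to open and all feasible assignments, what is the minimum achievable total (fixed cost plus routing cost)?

Open {A, B}; cheapest assignment that respects the capacities:
  A (cap 15, load 15): Z1, Z4 — cost 9×4 + 6×9 = 90
  B (cap 28, load 18): Z2, Z3, Z5 — cost 6×2 + 5×2 + 7×9 = 85
  Shipping 175, fixed 237 → total 412.
  Any other capacity-feasible assignment to {A, B} ships for at least 175.
Total demand is 33 and no other set of sites has combined capacity ≥ 33, so {A, B} is the only feasible choice of open sites. Minimum: 412.

412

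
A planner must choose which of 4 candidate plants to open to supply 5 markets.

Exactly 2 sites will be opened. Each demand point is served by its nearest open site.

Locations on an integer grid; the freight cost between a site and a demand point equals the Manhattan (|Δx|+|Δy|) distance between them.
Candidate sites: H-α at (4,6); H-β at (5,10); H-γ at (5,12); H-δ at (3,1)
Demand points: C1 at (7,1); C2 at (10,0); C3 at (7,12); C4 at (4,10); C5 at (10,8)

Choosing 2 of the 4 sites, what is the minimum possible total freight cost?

24

Open {H-β, H-δ}.
  C1→H-δ 4, C2→H-δ 8, C3→H-β 4, C4→H-β 1, C5→H-β 7  ⇒ total 24.
Compare {H-γ, H-δ}: total 26.
Compare {H-α, H-β}: total 32.
No size-2 selection does better; minimum is 24.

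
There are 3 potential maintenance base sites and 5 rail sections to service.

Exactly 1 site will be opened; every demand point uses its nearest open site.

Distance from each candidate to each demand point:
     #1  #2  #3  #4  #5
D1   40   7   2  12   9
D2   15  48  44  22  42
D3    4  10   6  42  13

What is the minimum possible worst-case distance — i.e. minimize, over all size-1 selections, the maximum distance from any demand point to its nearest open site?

40

Open {D1}.
  Farthest demand point is #1 at distance 40 (to D1); all others are ≤ 40.
With {D3} the worst case is 42.
With {D2} the worst case is 48.
No size-1 selection achieves below 40.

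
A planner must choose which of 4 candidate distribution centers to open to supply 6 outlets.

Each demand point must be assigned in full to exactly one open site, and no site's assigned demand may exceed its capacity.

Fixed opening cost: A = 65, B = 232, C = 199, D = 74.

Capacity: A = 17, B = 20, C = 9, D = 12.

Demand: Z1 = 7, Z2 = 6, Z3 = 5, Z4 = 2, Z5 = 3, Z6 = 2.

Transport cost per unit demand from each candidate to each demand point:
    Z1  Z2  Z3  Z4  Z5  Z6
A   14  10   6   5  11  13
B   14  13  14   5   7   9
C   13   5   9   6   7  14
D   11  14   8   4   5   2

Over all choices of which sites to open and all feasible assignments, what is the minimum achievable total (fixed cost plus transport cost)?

Open {A, D}; cheapest assignment that respects the capacities:
  A (cap 17, load 13): Z2, Z3, Z4 — cost 6×10 + 5×6 + 2×5 = 100
  D (cap 12, load 12): Z1, Z5, Z6 — cost 7×11 + 3×5 + 2×2 = 96
  Shipping 196, fixed 139 → total 335.
  Any other capacity-feasible assignment to {A, D} ships for at least 196.
Compare {A, C}: its best feasible assignment gives total 479.
Compare {A, C, D}: its best feasible assignment gives total 504.
Every other set of open sites that can feasibly serve all demand totals ≥ 479 even under its best assignment. Minimum: 335.

335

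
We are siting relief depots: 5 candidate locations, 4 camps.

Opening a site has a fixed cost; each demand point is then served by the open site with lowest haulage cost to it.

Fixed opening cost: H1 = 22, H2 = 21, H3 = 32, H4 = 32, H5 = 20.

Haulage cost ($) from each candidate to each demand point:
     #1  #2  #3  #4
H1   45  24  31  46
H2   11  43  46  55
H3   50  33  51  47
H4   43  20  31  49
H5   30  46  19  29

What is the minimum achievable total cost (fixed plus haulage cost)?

Open {H2, H5}: assign each demand point to its cheapest open site.
  #1→H2 11, #2→H2 43, #3→H5 19, #4→H5 29
  haulage cost 102, fixed 41 → total 143.
Compare {H5}: haulage cost 124 + fixed 20 = 144.
Compare {H1, H5}: haulage cost 102 + fixed 42 = 144.
Compare {H1, H2, H5}: haulage cost 83 + fixed 63 = 146.
All other subsets cost ≥ 144. Minimum total cost: 143.

143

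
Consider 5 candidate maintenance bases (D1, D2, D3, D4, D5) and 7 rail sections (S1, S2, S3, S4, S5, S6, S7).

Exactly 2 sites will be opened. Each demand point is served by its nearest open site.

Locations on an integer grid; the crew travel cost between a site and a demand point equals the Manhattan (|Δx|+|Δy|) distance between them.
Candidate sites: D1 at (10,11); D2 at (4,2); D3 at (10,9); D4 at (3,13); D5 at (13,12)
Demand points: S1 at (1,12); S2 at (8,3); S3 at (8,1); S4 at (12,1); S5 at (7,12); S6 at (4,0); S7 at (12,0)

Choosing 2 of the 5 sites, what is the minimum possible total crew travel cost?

Open {D2, D4}.
  S1→D4 3, S2→D2 5, S3→D2 5, S4→D2 9, S5→D4 5, S6→D2 2, S7→D2 10  ⇒ total 39.
Compare {D1, D2}: total 45.
Compare {D2, D3}: total 49.
No size-2 selection does better; minimum is 39.

39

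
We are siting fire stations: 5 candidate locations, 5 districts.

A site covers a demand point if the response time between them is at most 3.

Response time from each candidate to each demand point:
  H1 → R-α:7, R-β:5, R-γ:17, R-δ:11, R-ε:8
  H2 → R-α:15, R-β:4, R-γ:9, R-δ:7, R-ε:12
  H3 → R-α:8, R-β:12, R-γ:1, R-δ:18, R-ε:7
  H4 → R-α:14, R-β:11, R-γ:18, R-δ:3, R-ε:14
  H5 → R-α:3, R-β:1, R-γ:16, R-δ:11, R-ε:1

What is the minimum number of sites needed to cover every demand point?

Coverage sets (demand points within 3 of each site):
  H1: {}
  H2: {}
  H3: {R-γ}
  H4: {R-δ}
  H5: {R-α, R-β, R-ε}
No 2 sites suffice: every size-2 union leaves at least one demand point uncovered.
But {H3, H4, H5} covers everything, so the minimum is 3.

3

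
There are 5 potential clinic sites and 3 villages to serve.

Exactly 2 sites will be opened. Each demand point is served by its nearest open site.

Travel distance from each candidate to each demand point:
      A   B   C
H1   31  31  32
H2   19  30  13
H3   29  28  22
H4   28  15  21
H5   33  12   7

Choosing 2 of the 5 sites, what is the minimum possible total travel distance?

38

Open {H2, H5}.
  A→H2 19, B→H5 12, C→H5 7  ⇒ total 38.
Compare {H2, H4}: total 47.
Compare {H4, H5}: total 47.
No size-2 selection does better; minimum is 38.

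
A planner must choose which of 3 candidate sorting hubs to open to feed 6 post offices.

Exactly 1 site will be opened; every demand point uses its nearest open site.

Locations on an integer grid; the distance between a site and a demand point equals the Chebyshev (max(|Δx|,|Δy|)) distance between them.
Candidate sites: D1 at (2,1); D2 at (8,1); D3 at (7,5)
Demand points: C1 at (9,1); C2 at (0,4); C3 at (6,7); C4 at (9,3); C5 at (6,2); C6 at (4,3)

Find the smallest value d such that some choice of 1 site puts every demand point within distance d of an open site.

7

Open {D1}.
  Farthest demand point is C1 at distance 7 (to D1); all others are ≤ 7.
With {D3} the worst case is 7.
With {D2} the worst case is 8.
No size-1 selection achieves below 7.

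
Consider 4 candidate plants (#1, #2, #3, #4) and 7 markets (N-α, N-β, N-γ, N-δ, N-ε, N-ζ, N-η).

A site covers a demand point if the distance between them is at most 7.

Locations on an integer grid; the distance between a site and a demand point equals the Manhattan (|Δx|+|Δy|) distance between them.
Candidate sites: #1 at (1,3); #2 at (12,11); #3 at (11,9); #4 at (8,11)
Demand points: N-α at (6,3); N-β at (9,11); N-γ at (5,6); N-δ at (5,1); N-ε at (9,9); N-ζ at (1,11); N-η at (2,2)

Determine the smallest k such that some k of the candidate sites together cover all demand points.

Coverage sets (demand points within 7 of each site):
  #1: {N-α, N-γ, N-δ, N-η}
  #2: {N-β, N-ε}
  #3: {N-β, N-ε}
  #4: {N-β, N-ε, N-ζ}
No single site covers all 7 demand points.
But {#1, #4} covers everything, so the minimum is 2.

2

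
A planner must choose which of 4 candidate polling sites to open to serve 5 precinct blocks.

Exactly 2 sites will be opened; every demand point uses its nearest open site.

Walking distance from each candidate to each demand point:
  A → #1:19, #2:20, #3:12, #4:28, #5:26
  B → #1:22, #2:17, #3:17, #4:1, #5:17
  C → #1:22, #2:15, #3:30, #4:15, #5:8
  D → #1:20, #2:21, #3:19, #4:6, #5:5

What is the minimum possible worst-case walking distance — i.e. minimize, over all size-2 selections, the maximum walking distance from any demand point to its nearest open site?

Open {A, B}.
  Farthest demand point is #1 at walking distance 19 (to A); all others are ≤ 19.
With {A, C} the worst case is 19.
With {A, D} the worst case is 20.
No size-2 selection achieves below 19.

19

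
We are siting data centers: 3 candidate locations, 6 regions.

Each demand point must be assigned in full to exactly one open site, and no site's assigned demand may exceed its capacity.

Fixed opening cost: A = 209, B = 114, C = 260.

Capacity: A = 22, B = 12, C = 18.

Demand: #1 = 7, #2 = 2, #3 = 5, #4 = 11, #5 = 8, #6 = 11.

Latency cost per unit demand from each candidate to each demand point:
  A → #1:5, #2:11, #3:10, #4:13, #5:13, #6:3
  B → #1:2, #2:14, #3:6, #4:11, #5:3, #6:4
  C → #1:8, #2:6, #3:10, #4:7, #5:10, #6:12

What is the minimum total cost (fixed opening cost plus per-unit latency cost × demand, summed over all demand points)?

Open {A, B, C}; cheapest assignment that respects the capacities:
  A (cap 22, load 18): #1, #6 — cost 7×5 + 11×3 = 68
  B (cap 12, load 8): #5 — cost 8×3 = 24
  C (cap 18, load 18): #2, #3, #4 — cost 2×6 + 5×10 + 11×7 = 139
  Shipping 231, fixed 583 → total 814.
  Any other capacity-feasible assignment to {A, B, C} ships for at least 231.
Total demand is 44 and no other set of sites has combined capacity ≥ 44, so {A, B, C} is the only feasible choice of open sites. Minimum: 814.

814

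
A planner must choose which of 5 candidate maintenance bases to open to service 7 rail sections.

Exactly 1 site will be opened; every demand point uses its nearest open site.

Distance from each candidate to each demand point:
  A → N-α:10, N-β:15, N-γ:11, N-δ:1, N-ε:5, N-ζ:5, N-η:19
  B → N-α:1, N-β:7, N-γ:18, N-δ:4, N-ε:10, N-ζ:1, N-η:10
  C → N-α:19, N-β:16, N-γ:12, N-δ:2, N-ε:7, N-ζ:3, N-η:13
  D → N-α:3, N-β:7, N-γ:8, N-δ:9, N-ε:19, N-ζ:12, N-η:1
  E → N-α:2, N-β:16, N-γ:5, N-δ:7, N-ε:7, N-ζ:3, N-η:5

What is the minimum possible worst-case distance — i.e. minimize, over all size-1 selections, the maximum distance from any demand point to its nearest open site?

16

Open {E}.
  Farthest demand point is N-β at distance 16 (to E); all others are ≤ 16.
With {B} the worst case is 18.
With {A} the worst case is 19.
No size-1 selection achieves below 16.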